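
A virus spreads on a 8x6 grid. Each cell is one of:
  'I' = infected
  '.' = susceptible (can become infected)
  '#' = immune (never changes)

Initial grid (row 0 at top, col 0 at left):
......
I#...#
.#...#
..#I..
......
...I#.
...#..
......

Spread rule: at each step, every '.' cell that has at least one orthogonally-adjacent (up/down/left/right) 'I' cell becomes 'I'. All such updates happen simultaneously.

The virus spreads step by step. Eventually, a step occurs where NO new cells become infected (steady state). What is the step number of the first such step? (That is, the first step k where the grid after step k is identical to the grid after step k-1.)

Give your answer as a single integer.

Answer: 7

Derivation:
Step 0 (initial): 3 infected
Step 1: +6 new -> 9 infected
Step 2: +10 new -> 19 infected
Step 3: +11 new -> 30 infected
Step 4: +5 new -> 35 infected
Step 5: +4 new -> 39 infected
Step 6: +2 new -> 41 infected
Step 7: +0 new -> 41 infected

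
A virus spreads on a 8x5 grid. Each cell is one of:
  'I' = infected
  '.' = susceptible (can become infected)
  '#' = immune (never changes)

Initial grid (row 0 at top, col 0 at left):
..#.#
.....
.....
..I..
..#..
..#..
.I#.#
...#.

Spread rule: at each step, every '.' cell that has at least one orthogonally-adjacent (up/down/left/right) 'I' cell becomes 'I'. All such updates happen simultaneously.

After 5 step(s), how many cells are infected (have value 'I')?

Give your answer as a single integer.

Answer: 32

Derivation:
Step 0 (initial): 2 infected
Step 1: +6 new -> 8 infected
Step 2: +10 new -> 18 infected
Step 3: +7 new -> 25 infected
Step 4: +6 new -> 31 infected
Step 5: +1 new -> 32 infected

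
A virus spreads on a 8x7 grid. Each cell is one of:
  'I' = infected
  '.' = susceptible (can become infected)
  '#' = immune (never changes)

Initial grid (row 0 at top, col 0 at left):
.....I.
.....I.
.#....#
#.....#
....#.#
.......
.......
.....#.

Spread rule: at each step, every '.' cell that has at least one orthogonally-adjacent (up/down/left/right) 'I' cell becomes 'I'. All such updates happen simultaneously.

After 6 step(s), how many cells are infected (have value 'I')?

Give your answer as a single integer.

Step 0 (initial): 2 infected
Step 1: +5 new -> 7 infected
Step 2: +4 new -> 11 infected
Step 3: +5 new -> 16 infected
Step 4: +5 new -> 21 infected
Step 5: +7 new -> 28 infected
Step 6: +6 new -> 34 infected

Answer: 34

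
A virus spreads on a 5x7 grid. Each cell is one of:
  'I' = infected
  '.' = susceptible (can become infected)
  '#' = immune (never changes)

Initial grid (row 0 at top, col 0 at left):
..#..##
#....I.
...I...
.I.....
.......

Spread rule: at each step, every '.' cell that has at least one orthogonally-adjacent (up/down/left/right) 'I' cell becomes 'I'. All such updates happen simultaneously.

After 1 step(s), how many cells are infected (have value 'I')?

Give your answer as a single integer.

Answer: 14

Derivation:
Step 0 (initial): 3 infected
Step 1: +11 new -> 14 infected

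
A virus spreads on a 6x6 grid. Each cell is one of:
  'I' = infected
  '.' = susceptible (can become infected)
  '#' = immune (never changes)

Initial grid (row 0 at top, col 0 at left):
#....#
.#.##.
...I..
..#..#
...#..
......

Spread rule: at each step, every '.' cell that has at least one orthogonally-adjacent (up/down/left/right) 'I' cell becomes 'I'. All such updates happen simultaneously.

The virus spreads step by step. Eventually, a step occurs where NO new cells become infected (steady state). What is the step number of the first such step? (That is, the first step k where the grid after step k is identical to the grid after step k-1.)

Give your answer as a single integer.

Step 0 (initial): 1 infected
Step 1: +3 new -> 4 infected
Step 2: +4 new -> 8 infected
Step 3: +5 new -> 13 infected
Step 4: +7 new -> 20 infected
Step 5: +6 new -> 26 infected
Step 6: +2 new -> 28 infected
Step 7: +0 new -> 28 infected

Answer: 7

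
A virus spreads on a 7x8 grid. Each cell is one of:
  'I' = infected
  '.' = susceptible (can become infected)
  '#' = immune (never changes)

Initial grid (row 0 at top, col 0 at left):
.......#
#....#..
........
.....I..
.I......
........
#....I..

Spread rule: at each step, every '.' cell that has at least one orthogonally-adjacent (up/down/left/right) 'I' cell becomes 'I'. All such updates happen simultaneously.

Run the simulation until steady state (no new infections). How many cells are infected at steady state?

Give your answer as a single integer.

Answer: 52

Derivation:
Step 0 (initial): 3 infected
Step 1: +11 new -> 14 infected
Step 2: +17 new -> 31 infected
Step 3: +11 new -> 42 infected
Step 4: +6 new -> 48 infected
Step 5: +4 new -> 52 infected
Step 6: +0 new -> 52 infected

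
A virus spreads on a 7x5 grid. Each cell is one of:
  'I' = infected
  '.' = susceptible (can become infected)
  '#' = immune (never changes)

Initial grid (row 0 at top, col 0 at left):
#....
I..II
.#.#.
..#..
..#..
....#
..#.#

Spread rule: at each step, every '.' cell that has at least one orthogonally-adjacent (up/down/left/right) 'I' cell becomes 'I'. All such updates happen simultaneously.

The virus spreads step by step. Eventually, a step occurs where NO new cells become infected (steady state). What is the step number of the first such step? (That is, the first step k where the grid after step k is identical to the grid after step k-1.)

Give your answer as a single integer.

Step 0 (initial): 3 infected
Step 1: +6 new -> 9 infected
Step 2: +5 new -> 14 infected
Step 3: +4 new -> 18 infected
Step 4: +3 new -> 21 infected
Step 5: +3 new -> 24 infected
Step 6: +3 new -> 27 infected
Step 7: +0 new -> 27 infected

Answer: 7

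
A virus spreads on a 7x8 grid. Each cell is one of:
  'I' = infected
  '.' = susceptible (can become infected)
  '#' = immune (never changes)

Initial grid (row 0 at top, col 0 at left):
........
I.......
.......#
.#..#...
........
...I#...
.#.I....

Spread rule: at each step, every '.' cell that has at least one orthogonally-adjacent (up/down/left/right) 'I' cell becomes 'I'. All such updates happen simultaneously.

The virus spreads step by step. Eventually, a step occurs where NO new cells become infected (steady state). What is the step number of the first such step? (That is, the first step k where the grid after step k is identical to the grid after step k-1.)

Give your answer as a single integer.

Step 0 (initial): 3 infected
Step 1: +7 new -> 10 infected
Step 2: +9 new -> 19 infected
Step 3: +11 new -> 30 infected
Step 4: +8 new -> 38 infected
Step 5: +6 new -> 44 infected
Step 6: +4 new -> 48 infected
Step 7: +2 new -> 50 infected
Step 8: +1 new -> 51 infected
Step 9: +0 new -> 51 infected

Answer: 9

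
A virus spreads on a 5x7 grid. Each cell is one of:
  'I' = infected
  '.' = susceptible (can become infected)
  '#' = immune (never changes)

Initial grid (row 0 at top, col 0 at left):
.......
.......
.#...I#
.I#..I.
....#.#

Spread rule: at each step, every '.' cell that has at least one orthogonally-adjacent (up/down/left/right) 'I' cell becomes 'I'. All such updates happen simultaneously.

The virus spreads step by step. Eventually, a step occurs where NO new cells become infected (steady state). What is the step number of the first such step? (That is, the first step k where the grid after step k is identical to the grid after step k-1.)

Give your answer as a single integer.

Step 0 (initial): 3 infected
Step 1: +7 new -> 10 infected
Step 2: +8 new -> 18 infected
Step 3: +6 new -> 24 infected
Step 4: +4 new -> 28 infected
Step 5: +2 new -> 30 infected
Step 6: +0 new -> 30 infected

Answer: 6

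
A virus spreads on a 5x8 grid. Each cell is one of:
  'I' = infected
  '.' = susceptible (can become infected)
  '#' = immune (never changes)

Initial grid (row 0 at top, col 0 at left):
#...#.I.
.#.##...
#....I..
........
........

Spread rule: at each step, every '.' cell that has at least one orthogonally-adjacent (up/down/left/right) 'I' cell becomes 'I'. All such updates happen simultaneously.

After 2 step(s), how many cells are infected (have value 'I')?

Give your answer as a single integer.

Answer: 15

Derivation:
Step 0 (initial): 2 infected
Step 1: +7 new -> 9 infected
Step 2: +6 new -> 15 infected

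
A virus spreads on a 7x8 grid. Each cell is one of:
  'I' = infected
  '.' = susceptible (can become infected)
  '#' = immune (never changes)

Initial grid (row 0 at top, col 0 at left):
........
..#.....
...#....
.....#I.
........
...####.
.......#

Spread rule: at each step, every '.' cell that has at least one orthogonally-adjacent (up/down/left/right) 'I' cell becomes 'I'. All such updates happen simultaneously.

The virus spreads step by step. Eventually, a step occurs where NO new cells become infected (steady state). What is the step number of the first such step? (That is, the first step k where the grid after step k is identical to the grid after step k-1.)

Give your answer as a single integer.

Step 0 (initial): 1 infected
Step 1: +3 new -> 4 infected
Step 2: +5 new -> 9 infected
Step 3: +6 new -> 15 infected
Step 4: +5 new -> 20 infected
Step 5: +4 new -> 24 infected
Step 6: +4 new -> 28 infected
Step 7: +6 new -> 34 infected
Step 8: +6 new -> 40 infected
Step 9: +5 new -> 45 infected
Step 10: +2 new -> 47 infected
Step 11: +1 new -> 48 infected
Step 12: +0 new -> 48 infected

Answer: 12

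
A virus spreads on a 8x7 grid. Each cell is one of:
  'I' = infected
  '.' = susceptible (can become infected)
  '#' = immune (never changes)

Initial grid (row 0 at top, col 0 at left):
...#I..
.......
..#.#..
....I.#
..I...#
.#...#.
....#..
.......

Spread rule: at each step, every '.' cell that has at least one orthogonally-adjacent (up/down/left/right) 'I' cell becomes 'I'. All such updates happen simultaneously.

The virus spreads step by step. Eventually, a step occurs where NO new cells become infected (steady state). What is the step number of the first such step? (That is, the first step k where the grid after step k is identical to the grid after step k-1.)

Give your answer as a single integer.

Answer: 10

Derivation:
Step 0 (initial): 3 infected
Step 1: +9 new -> 12 infected
Step 2: +11 new -> 23 infected
Step 3: +9 new -> 32 infected
Step 4: +6 new -> 38 infected
Step 5: +4 new -> 42 infected
Step 6: +2 new -> 44 infected
Step 7: +2 new -> 46 infected
Step 8: +1 new -> 47 infected
Step 9: +1 new -> 48 infected
Step 10: +0 new -> 48 infected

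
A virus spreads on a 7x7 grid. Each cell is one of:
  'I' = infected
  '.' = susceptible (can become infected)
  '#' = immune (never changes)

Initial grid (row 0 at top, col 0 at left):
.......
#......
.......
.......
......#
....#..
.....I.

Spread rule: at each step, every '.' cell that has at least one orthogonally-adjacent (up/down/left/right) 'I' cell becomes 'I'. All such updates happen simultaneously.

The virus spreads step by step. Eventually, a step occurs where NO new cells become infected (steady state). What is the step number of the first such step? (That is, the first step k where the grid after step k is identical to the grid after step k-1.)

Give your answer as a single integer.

Answer: 12

Derivation:
Step 0 (initial): 1 infected
Step 1: +3 new -> 4 infected
Step 2: +3 new -> 7 infected
Step 3: +4 new -> 11 infected
Step 4: +6 new -> 17 infected
Step 5: +7 new -> 24 infected
Step 6: +7 new -> 31 infected
Step 7: +6 new -> 37 infected
Step 8: +4 new -> 41 infected
Step 9: +3 new -> 44 infected
Step 10: +1 new -> 45 infected
Step 11: +1 new -> 46 infected
Step 12: +0 new -> 46 infected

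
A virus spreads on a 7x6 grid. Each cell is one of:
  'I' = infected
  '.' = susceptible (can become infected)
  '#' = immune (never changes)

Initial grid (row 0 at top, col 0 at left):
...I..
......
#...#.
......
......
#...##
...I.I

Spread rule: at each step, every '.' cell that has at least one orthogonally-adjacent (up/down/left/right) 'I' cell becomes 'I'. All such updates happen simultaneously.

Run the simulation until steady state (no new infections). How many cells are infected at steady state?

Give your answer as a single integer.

Answer: 37

Derivation:
Step 0 (initial): 3 infected
Step 1: +6 new -> 9 infected
Step 2: +8 new -> 17 infected
Step 3: +9 new -> 26 infected
Step 4: +7 new -> 33 infected
Step 5: +3 new -> 36 infected
Step 6: +1 new -> 37 infected
Step 7: +0 new -> 37 infected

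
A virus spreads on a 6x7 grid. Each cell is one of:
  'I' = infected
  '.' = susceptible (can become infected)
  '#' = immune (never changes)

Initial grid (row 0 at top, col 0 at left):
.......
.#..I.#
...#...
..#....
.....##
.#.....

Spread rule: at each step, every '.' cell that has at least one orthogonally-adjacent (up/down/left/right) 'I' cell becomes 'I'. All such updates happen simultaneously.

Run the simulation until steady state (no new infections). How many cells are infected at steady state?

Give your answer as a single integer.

Step 0 (initial): 1 infected
Step 1: +4 new -> 5 infected
Step 2: +5 new -> 10 infected
Step 3: +7 new -> 17 infected
Step 4: +5 new -> 22 infected
Step 5: +6 new -> 28 infected
Step 6: +5 new -> 33 infected
Step 7: +1 new -> 34 infected
Step 8: +1 new -> 35 infected
Step 9: +0 new -> 35 infected

Answer: 35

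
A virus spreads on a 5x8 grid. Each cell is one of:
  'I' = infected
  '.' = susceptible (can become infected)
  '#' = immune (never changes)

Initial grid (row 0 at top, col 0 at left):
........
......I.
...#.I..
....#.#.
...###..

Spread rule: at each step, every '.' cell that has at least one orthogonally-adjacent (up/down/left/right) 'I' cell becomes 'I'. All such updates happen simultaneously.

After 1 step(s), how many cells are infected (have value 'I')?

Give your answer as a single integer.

Answer: 8

Derivation:
Step 0 (initial): 2 infected
Step 1: +6 new -> 8 infected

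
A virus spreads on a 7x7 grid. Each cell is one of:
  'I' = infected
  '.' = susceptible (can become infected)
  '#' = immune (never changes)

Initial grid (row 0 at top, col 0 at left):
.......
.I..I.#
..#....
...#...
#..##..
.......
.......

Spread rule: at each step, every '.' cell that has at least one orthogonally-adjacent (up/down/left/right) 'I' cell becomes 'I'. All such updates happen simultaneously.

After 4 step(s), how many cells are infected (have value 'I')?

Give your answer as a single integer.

Step 0 (initial): 2 infected
Step 1: +8 new -> 10 infected
Step 2: +9 new -> 19 infected
Step 3: +6 new -> 25 infected
Step 4: +4 new -> 29 infected

Answer: 29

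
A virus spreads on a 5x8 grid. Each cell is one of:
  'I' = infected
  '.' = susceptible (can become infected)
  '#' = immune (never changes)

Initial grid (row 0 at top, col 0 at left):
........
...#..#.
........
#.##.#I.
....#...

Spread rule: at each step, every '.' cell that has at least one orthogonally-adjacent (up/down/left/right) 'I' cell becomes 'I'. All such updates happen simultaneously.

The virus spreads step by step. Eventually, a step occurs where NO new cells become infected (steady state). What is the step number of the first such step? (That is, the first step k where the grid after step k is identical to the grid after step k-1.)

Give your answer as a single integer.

Answer: 11

Derivation:
Step 0 (initial): 1 infected
Step 1: +3 new -> 4 infected
Step 2: +4 new -> 8 infected
Step 3: +3 new -> 11 infected
Step 4: +5 new -> 16 infected
Step 5: +3 new -> 19 infected
Step 6: +3 new -> 22 infected
Step 7: +4 new -> 26 infected
Step 8: +3 new -> 29 infected
Step 9: +3 new -> 32 infected
Step 10: +1 new -> 33 infected
Step 11: +0 new -> 33 infected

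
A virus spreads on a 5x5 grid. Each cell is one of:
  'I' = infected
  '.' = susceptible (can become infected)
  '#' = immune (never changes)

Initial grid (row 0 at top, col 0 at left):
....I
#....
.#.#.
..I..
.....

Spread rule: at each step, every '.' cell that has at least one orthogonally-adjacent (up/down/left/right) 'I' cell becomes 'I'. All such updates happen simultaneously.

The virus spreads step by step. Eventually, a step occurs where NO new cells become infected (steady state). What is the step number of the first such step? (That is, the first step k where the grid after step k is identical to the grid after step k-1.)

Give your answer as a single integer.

Answer: 5

Derivation:
Step 0 (initial): 2 infected
Step 1: +6 new -> 8 infected
Step 2: +8 new -> 16 infected
Step 3: +5 new -> 21 infected
Step 4: +1 new -> 22 infected
Step 5: +0 new -> 22 infected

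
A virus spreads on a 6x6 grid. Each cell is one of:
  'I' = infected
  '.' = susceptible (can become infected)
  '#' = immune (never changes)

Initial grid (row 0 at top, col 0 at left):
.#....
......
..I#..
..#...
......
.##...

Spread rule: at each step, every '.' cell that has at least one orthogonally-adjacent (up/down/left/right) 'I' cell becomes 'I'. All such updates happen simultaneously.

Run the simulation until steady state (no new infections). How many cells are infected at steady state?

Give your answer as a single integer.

Step 0 (initial): 1 infected
Step 1: +2 new -> 3 infected
Step 2: +5 new -> 8 infected
Step 3: +5 new -> 13 infected
Step 4: +6 new -> 19 infected
Step 5: +5 new -> 24 infected
Step 6: +4 new -> 28 infected
Step 7: +2 new -> 30 infected
Step 8: +1 new -> 31 infected
Step 9: +0 new -> 31 infected

Answer: 31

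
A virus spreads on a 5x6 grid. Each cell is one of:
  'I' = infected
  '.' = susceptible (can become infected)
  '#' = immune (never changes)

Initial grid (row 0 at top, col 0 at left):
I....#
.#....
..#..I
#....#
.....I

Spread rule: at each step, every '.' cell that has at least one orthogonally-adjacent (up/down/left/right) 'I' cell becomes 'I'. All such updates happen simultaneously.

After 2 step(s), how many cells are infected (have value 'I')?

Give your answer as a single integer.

Answer: 14

Derivation:
Step 0 (initial): 3 infected
Step 1: +5 new -> 8 infected
Step 2: +6 new -> 14 infected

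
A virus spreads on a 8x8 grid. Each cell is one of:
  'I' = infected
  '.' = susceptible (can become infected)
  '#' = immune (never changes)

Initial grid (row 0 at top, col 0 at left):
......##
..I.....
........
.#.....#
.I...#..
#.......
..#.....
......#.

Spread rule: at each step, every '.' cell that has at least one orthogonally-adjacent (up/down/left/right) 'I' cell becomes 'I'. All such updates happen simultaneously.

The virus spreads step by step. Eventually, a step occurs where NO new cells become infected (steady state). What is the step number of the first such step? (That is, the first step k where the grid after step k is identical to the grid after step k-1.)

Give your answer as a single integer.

Step 0 (initial): 2 infected
Step 1: +7 new -> 9 infected
Step 2: +11 new -> 20 infected
Step 3: +10 new -> 30 infected
Step 4: +8 new -> 38 infected
Step 5: +6 new -> 44 infected
Step 6: +5 new -> 49 infected
Step 7: +4 new -> 53 infected
Step 8: +2 new -> 55 infected
Step 9: +1 new -> 56 infected
Step 10: +0 new -> 56 infected

Answer: 10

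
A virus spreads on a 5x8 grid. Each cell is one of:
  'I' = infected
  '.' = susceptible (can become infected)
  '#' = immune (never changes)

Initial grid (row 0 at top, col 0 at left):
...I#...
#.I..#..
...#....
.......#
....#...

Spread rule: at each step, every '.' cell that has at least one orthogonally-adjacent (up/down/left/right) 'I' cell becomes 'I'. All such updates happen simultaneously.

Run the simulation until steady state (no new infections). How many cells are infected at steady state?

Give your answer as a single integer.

Answer: 34

Derivation:
Step 0 (initial): 2 infected
Step 1: +4 new -> 6 infected
Step 2: +4 new -> 10 infected
Step 3: +6 new -> 16 infected
Step 4: +5 new -> 21 infected
Step 5: +3 new -> 24 infected
Step 6: +4 new -> 28 infected
Step 7: +3 new -> 31 infected
Step 8: +3 new -> 34 infected
Step 9: +0 new -> 34 infected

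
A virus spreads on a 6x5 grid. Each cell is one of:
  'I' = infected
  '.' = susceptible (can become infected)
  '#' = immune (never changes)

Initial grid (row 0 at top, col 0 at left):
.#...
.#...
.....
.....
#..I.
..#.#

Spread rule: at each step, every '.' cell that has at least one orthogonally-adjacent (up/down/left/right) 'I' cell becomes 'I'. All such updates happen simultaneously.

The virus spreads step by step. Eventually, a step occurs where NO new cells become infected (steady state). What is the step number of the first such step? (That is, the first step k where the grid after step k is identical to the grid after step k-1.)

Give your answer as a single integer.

Answer: 8

Derivation:
Step 0 (initial): 1 infected
Step 1: +4 new -> 5 infected
Step 2: +4 new -> 9 infected
Step 3: +5 new -> 14 infected
Step 4: +6 new -> 20 infected
Step 5: +3 new -> 23 infected
Step 6: +1 new -> 24 infected
Step 7: +1 new -> 25 infected
Step 8: +0 new -> 25 infected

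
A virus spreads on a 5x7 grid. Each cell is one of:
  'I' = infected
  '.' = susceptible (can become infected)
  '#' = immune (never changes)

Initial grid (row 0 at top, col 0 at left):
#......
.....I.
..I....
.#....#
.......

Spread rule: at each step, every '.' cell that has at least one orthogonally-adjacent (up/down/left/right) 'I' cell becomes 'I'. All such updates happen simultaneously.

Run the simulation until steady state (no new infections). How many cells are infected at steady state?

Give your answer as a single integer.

Answer: 32

Derivation:
Step 0 (initial): 2 infected
Step 1: +8 new -> 10 infected
Step 2: +11 new -> 21 infected
Step 3: +8 new -> 29 infected
Step 4: +3 new -> 32 infected
Step 5: +0 new -> 32 infected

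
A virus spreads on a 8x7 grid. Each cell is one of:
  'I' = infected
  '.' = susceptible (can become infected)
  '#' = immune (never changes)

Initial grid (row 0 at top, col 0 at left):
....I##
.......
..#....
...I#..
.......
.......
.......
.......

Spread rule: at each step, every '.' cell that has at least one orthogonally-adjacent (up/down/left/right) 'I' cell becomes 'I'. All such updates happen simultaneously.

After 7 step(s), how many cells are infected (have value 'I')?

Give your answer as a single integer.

Step 0 (initial): 2 infected
Step 1: +5 new -> 7 infected
Step 2: +8 new -> 15 infected
Step 3: +11 new -> 26 infected
Step 4: +12 new -> 38 infected
Step 5: +8 new -> 46 infected
Step 6: +4 new -> 50 infected
Step 7: +2 new -> 52 infected

Answer: 52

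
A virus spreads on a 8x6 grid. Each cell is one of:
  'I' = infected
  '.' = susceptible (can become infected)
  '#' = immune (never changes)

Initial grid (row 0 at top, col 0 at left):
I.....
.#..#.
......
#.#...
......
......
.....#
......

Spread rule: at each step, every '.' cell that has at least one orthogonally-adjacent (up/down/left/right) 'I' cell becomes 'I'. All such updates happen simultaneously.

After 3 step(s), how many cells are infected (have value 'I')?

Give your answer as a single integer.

Answer: 8

Derivation:
Step 0 (initial): 1 infected
Step 1: +2 new -> 3 infected
Step 2: +2 new -> 5 infected
Step 3: +3 new -> 8 infected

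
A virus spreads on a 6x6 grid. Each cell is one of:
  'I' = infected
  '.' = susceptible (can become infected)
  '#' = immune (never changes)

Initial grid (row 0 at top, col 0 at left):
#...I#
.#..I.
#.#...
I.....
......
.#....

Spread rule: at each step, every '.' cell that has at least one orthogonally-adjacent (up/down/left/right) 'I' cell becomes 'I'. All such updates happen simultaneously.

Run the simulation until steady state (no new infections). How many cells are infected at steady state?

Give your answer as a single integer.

Answer: 29

Derivation:
Step 0 (initial): 3 infected
Step 1: +6 new -> 9 infected
Step 2: +9 new -> 18 infected
Step 3: +5 new -> 23 infected
Step 4: +4 new -> 27 infected
Step 5: +2 new -> 29 infected
Step 6: +0 new -> 29 infected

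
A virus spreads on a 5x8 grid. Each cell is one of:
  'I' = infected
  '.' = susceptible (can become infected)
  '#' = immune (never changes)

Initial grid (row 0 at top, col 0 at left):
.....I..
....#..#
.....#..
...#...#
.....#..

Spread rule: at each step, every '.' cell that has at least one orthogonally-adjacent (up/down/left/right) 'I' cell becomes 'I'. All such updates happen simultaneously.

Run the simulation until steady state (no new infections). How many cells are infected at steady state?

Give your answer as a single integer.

Answer: 34

Derivation:
Step 0 (initial): 1 infected
Step 1: +3 new -> 4 infected
Step 2: +3 new -> 7 infected
Step 3: +3 new -> 10 infected
Step 4: +5 new -> 15 infected
Step 5: +6 new -> 21 infected
Step 6: +5 new -> 26 infected
Step 7: +4 new -> 30 infected
Step 8: +3 new -> 33 infected
Step 9: +1 new -> 34 infected
Step 10: +0 new -> 34 infected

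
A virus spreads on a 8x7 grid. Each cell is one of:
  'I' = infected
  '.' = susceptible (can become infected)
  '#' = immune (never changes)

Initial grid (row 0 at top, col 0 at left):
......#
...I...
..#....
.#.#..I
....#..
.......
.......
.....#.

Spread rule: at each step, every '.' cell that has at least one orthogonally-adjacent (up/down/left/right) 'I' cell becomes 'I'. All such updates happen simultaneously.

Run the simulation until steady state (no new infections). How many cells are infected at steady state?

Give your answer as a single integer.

Answer: 50

Derivation:
Step 0 (initial): 2 infected
Step 1: +7 new -> 9 infected
Step 2: +10 new -> 19 infected
Step 3: +6 new -> 25 infected
Step 4: +5 new -> 30 infected
Step 5: +3 new -> 33 infected
Step 6: +5 new -> 38 infected
Step 7: +6 new -> 44 infected
Step 8: +4 new -> 48 infected
Step 9: +2 new -> 50 infected
Step 10: +0 new -> 50 infected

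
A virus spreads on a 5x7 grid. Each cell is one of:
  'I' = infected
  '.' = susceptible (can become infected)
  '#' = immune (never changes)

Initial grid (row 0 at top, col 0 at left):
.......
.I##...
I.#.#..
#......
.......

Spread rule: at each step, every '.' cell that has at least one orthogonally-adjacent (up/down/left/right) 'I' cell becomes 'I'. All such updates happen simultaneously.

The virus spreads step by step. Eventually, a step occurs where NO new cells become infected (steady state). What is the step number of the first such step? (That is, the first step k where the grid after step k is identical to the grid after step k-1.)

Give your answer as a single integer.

Answer: 9

Derivation:
Step 0 (initial): 2 infected
Step 1: +3 new -> 5 infected
Step 2: +3 new -> 8 infected
Step 3: +3 new -> 11 infected
Step 4: +4 new -> 15 infected
Step 5: +5 new -> 20 infected
Step 6: +4 new -> 24 infected
Step 7: +4 new -> 28 infected
Step 8: +2 new -> 30 infected
Step 9: +0 new -> 30 infected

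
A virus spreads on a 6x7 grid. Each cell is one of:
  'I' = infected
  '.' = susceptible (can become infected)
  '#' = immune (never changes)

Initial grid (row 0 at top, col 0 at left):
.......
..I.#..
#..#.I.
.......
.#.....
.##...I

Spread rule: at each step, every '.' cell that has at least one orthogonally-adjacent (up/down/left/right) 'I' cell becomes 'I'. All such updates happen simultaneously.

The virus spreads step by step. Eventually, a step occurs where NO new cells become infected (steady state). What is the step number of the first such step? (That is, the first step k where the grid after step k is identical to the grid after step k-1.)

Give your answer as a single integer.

Answer: 7

Derivation:
Step 0 (initial): 3 infected
Step 1: +10 new -> 13 infected
Step 2: +11 new -> 24 infected
Step 3: +8 new -> 32 infected
Step 4: +2 new -> 34 infected
Step 5: +1 new -> 35 infected
Step 6: +1 new -> 36 infected
Step 7: +0 new -> 36 infected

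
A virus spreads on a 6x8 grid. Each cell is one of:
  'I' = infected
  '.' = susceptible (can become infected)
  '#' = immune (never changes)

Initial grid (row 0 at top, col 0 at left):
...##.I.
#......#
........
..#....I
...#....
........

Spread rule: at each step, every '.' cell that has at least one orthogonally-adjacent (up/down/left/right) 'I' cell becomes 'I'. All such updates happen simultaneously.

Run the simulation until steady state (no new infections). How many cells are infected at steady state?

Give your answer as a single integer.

Step 0 (initial): 2 infected
Step 1: +6 new -> 8 infected
Step 2: +5 new -> 13 infected
Step 3: +5 new -> 18 infected
Step 4: +5 new -> 23 infected
Step 5: +3 new -> 26 infected
Step 6: +4 new -> 30 infected
Step 7: +3 new -> 33 infected
Step 8: +5 new -> 38 infected
Step 9: +3 new -> 41 infected
Step 10: +1 new -> 42 infected
Step 11: +0 new -> 42 infected

Answer: 42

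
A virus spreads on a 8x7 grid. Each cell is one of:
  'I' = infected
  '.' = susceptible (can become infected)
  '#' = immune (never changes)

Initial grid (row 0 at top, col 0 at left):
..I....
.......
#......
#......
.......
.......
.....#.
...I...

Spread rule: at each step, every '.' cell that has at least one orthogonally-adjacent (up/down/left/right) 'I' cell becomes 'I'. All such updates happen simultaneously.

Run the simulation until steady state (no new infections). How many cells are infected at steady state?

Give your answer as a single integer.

Answer: 53

Derivation:
Step 0 (initial): 2 infected
Step 1: +6 new -> 8 infected
Step 2: +10 new -> 18 infected
Step 3: +12 new -> 30 infected
Step 4: +11 new -> 41 infected
Step 5: +7 new -> 48 infected
Step 6: +4 new -> 52 infected
Step 7: +1 new -> 53 infected
Step 8: +0 new -> 53 infected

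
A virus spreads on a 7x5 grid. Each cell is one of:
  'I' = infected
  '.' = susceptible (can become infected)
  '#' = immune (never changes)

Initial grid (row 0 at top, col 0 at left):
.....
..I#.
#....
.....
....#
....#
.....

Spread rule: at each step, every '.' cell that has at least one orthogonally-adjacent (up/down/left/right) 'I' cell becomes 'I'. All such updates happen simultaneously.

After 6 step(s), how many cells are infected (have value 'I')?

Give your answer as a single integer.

Answer: 29

Derivation:
Step 0 (initial): 1 infected
Step 1: +3 new -> 4 infected
Step 2: +6 new -> 10 infected
Step 3: +6 new -> 16 infected
Step 4: +6 new -> 22 infected
Step 5: +4 new -> 26 infected
Step 6: +3 new -> 29 infected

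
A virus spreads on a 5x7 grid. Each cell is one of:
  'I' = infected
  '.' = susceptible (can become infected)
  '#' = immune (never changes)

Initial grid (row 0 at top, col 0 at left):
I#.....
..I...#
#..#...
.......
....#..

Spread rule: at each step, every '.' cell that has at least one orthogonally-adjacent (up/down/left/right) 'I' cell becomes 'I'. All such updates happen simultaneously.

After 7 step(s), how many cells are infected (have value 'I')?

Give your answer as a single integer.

Answer: 30

Derivation:
Step 0 (initial): 2 infected
Step 1: +5 new -> 7 infected
Step 2: +4 new -> 11 infected
Step 3: +6 new -> 17 infected
Step 4: +6 new -> 23 infected
Step 5: +4 new -> 27 infected
Step 6: +2 new -> 29 infected
Step 7: +1 new -> 30 infected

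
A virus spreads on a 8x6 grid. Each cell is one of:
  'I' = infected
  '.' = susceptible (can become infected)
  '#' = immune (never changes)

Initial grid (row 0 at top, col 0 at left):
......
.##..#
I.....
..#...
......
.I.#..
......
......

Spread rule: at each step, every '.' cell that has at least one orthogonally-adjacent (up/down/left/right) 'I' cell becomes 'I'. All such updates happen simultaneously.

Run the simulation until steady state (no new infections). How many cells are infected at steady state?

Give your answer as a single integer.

Answer: 43

Derivation:
Step 0 (initial): 2 infected
Step 1: +7 new -> 9 infected
Step 2: +8 new -> 17 infected
Step 3: +6 new -> 23 infected
Step 4: +7 new -> 30 infected
Step 5: +8 new -> 38 infected
Step 6: +4 new -> 42 infected
Step 7: +1 new -> 43 infected
Step 8: +0 new -> 43 infected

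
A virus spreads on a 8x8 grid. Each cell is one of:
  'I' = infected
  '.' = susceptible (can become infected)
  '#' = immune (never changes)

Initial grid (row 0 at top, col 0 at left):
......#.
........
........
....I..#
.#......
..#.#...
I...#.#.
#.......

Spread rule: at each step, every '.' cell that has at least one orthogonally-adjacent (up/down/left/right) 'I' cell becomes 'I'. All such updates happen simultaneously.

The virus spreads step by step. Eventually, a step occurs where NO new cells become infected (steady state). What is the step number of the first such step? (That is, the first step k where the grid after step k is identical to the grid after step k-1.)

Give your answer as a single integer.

Answer: 8

Derivation:
Step 0 (initial): 2 infected
Step 1: +6 new -> 8 infected
Step 2: +11 new -> 19 infected
Step 3: +13 new -> 32 infected
Step 4: +11 new -> 43 infected
Step 5: +7 new -> 50 infected
Step 6: +5 new -> 55 infected
Step 7: +1 new -> 56 infected
Step 8: +0 new -> 56 infected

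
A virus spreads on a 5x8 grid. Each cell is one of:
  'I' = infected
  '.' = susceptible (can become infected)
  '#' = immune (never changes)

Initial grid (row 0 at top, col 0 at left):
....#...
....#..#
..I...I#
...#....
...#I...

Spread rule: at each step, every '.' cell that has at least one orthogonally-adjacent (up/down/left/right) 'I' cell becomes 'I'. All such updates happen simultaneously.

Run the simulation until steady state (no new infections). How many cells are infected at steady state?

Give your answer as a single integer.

Answer: 34

Derivation:
Step 0 (initial): 3 infected
Step 1: +9 new -> 12 infected
Step 2: +12 new -> 24 infected
Step 3: +8 new -> 32 infected
Step 4: +2 new -> 34 infected
Step 5: +0 new -> 34 infected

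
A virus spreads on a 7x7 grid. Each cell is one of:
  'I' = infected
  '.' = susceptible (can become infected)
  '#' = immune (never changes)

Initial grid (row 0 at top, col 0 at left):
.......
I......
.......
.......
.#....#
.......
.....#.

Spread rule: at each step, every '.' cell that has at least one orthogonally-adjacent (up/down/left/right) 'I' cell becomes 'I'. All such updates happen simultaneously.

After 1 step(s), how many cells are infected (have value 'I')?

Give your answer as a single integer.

Step 0 (initial): 1 infected
Step 1: +3 new -> 4 infected

Answer: 4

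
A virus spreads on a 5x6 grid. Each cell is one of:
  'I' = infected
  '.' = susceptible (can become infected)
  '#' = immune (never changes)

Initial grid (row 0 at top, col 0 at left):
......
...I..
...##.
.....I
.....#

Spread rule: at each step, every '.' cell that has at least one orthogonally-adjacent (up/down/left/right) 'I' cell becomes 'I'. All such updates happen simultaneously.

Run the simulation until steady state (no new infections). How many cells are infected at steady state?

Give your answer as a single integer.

Answer: 27

Derivation:
Step 0 (initial): 2 infected
Step 1: +5 new -> 7 infected
Step 2: +7 new -> 14 infected
Step 3: +6 new -> 20 infected
Step 4: +4 new -> 24 infected
Step 5: +2 new -> 26 infected
Step 6: +1 new -> 27 infected
Step 7: +0 new -> 27 infected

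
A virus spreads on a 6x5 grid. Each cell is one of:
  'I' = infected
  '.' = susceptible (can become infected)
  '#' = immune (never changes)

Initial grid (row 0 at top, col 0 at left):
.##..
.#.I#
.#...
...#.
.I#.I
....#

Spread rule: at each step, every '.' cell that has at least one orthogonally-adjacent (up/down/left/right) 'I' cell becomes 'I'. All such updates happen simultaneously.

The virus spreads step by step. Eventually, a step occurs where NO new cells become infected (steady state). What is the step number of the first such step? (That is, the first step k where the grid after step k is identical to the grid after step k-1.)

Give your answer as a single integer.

Step 0 (initial): 3 infected
Step 1: +8 new -> 11 infected
Step 2: +8 new -> 19 infected
Step 3: +1 new -> 20 infected
Step 4: +1 new -> 21 infected
Step 5: +1 new -> 22 infected
Step 6: +0 new -> 22 infected

Answer: 6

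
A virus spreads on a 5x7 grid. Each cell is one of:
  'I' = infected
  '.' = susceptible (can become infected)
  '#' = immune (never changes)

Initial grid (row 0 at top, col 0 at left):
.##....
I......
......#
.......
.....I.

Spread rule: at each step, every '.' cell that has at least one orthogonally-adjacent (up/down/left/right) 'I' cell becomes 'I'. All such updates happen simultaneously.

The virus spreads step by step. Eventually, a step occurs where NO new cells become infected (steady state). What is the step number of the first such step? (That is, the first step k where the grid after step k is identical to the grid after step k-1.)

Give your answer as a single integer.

Step 0 (initial): 2 infected
Step 1: +6 new -> 8 infected
Step 2: +7 new -> 15 infected
Step 3: +8 new -> 23 infected
Step 4: +7 new -> 30 infected
Step 5: +2 new -> 32 infected
Step 6: +0 new -> 32 infected

Answer: 6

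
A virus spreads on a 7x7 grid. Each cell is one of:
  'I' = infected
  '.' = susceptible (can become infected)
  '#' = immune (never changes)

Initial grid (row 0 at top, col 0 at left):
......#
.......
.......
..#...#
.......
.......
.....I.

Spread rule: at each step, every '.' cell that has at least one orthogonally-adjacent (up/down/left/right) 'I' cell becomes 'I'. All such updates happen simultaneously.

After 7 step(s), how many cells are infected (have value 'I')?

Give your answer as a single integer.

Answer: 36

Derivation:
Step 0 (initial): 1 infected
Step 1: +3 new -> 4 infected
Step 2: +4 new -> 8 infected
Step 3: +5 new -> 13 infected
Step 4: +5 new -> 18 infected
Step 5: +7 new -> 25 infected
Step 6: +6 new -> 31 infected
Step 7: +5 new -> 36 infected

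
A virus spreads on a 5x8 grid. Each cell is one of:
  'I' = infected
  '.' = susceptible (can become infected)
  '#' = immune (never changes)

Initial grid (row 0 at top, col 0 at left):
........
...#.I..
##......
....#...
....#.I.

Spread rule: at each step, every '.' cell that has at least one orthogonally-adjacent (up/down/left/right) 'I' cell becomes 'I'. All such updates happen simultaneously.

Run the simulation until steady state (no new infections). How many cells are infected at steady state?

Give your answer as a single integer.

Answer: 35

Derivation:
Step 0 (initial): 2 infected
Step 1: +7 new -> 9 infected
Step 2: +7 new -> 16 infected
Step 3: +4 new -> 20 infected
Step 4: +3 new -> 23 infected
Step 5: +4 new -> 27 infected
Step 6: +4 new -> 31 infected
Step 7: +3 new -> 34 infected
Step 8: +1 new -> 35 infected
Step 9: +0 new -> 35 infected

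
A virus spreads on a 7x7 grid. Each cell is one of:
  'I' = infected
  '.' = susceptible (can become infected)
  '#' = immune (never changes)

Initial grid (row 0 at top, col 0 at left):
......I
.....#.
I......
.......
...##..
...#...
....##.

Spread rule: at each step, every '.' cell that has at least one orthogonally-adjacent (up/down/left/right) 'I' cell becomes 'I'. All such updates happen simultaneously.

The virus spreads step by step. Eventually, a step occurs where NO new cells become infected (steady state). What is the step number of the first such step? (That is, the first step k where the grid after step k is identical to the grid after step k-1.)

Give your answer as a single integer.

Step 0 (initial): 2 infected
Step 1: +5 new -> 7 infected
Step 2: +7 new -> 14 infected
Step 3: +10 new -> 24 infected
Step 4: +9 new -> 33 infected
Step 5: +5 new -> 38 infected
Step 6: +3 new -> 41 infected
Step 7: +2 new -> 43 infected
Step 8: +0 new -> 43 infected

Answer: 8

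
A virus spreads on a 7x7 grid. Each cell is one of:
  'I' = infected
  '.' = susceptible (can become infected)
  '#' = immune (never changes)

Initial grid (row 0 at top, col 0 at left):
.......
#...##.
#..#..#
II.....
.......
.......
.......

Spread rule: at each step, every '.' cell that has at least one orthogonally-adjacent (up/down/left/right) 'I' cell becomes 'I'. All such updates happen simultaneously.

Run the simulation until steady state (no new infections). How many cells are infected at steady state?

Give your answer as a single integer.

Step 0 (initial): 2 infected
Step 1: +4 new -> 6 infected
Step 2: +6 new -> 12 infected
Step 3: +7 new -> 19 infected
Step 4: +8 new -> 27 infected
Step 5: +6 new -> 33 infected
Step 6: +4 new -> 37 infected
Step 7: +3 new -> 40 infected
Step 8: +2 new -> 42 infected
Step 9: +1 new -> 43 infected
Step 10: +0 new -> 43 infected

Answer: 43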